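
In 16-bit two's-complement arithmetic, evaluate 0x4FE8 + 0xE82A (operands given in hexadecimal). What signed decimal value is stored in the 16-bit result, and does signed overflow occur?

0x4FE8 = 0100111111101000 = 20456 (signed)
0xE82A = 1110100000101010 = -6102 (signed)
  0100111111101000
+ 1110100000101010
= 0011100000010010  (discard carry-out 1)
Result 0011100000010010: MSB = 0 → value 14354.
Addends have opposite signs, so signed overflow cannot occur.

14354; no overflow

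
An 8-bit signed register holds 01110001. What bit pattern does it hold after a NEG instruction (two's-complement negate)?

Invert: 10001110. Add 1: 10001111.

10001111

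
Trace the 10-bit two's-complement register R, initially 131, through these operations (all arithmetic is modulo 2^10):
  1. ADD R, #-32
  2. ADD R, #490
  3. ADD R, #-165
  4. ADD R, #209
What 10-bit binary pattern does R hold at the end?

1001111001

Start: R = 131 = 0010000011.
R = 131 + (-32) = 99 = 0001100011
R = 99 + 490 = 589; wraps to -435 = 1001001101
R = -435 + (-165) = -600; wraps to 424 = 0110101000
R = 424 + 209 = 633; wraps to -391 = 1001111001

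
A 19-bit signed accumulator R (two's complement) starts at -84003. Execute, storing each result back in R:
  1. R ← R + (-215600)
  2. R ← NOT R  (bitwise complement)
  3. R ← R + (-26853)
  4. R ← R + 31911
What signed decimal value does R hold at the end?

-219628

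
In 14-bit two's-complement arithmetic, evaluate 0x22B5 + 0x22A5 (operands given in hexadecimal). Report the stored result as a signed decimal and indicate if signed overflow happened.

0x22B5 = 10001010110101 = -7499 (signed)
0x22A5 = 10001010100101 = -7515 (signed)
  10001010110101
+ 10001010100101
= 00010101011010  (discard carry-out 1)
Result 00010101011010: MSB = 0 → value 1370.
Both addends are negative but the stored result is non-negative: signed overflow. The true value -7499 + (-7515) = -15014 lies outside [-8192, 8191].

1370; overflow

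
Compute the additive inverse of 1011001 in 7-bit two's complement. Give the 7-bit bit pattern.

0100111

Invert: 0100110. Add 1: 0100111.
Check: 1011001 = -39, 0100111 = 39.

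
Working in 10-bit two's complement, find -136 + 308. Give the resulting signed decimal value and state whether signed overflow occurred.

-136 → 1101111000
308 → 0100110100
  1101111000
+ 0100110100
= 0010101100  (discard carry-out 1)
Result 0010101100: MSB = 0 → value 172.
Addends have opposite signs, so signed overflow cannot occur.

172; no overflow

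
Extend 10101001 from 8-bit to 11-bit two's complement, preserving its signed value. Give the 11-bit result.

MSB of 10101001 is 1; replicate it into the new high bits.
111|10101001 → 11110101001 (still -87).

11110101001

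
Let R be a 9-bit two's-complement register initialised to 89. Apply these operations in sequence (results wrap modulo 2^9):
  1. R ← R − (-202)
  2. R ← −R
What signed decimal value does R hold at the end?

221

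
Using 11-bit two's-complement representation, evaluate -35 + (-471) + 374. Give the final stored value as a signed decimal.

-35 + (-471) = -506 (11000000110)
-506 + 374 = -132 (11101111100)

-132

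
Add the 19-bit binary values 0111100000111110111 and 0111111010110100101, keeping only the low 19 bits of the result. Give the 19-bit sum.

1111011011110011100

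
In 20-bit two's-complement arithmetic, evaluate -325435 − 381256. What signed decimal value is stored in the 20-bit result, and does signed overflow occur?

341885; overflow

-325435 → 10110000100011000101
381256 → 01011101000101001000
Subtract via negate-and-add: invert 01011101000101001000 + 1 = 10100010111010111000 (i.e. -381256).
  10110000100011000101
+ 10100010111010111000
= 01010011011101111101  (discard carry-out 1)
Result 01010011011101111101: MSB = 0 → value 341885.
Both addends (after negating the subtrahend) are negative but the stored result is non-negative: signed overflow. The true value -325435 − 381256 = -706691 lies outside [-524288, 524287].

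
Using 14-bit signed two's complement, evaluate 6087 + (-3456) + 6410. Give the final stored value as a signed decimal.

6087 + (-3456) = 2631 (00101001000111)
2631 + 6410 = 9041 → wraps to -7343 (10001101010001)

-7343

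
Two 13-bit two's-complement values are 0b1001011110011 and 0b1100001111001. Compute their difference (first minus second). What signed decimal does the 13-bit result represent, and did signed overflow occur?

0b1001011110011 → 1001011110011 = -3341 (signed)
0b1100001111001 → 1100001111001 = -1927 (signed)
Subtract via negate-and-add: invert 1100001111001 + 1 = 0011110000111 (i.e. 1927).
  1001011110011
+ 0011110000111
= 1101001111010
Result 1101001111010: MSB = 1 → 6778 − 8192 = -1414.
Addends (after negating the subtrahend) have opposite signs, so signed overflow cannot occur.

-1414; no overflow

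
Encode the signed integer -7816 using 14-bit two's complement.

|-7816| = 7816 = 01111010001000 in 14 bits.
Invert the bits: 10000101110111. Add 1: 10000101111000.

10000101111000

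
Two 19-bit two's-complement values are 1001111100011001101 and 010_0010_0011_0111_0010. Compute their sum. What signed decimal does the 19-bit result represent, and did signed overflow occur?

1001111100011001101 = -198451 (signed)
010_0010_0011_0111_0010 → 0100010001101110010 = 140146 (signed)
  1001111100011001101
+ 0100010001101110010
= 1110001110000111111
Result 1110001110000111111: MSB = 1 → 465983 − 524288 = -58305.
Addends have opposite signs, so signed overflow cannot occur.

-58305; no overflow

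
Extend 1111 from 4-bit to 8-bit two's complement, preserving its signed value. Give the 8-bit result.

11111111

MSB of 1111 is 1; replicate it into the new high bits.
1111|1111 → 11111111 (still -1).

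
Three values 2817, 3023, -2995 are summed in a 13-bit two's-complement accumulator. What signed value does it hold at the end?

2845

2817 + 3023 = 5840 → wraps to -2352 (1011011010000)
-2352 + (-2995) = -5347 → wraps to 2845 (0101100011101)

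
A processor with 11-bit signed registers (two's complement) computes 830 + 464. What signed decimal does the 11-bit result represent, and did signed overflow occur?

-754; overflow

830 → 01100111110
464 → 00111010000
  01100111110
+ 00111010000
= 10100001110
Result 10100001110: MSB = 1 → 1294 − 2048 = -754.
Both addends are non-negative but the stored result is negative: signed overflow. The true value 830 + 464 = 1294 lies outside [-1024, 1023].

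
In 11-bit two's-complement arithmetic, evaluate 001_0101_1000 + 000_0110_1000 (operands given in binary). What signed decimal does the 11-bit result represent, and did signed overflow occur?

001_0101_1000 → 00101011000 = 344 (signed)
000_0110_1000 → 00001101000 = 104 (signed)
  00101011000
+ 00001101000
= 00111000000
Result 00111000000: MSB = 0 → value 448.
Both addends are non-negative and so is the stored result: no signed overflow.

448; no overflow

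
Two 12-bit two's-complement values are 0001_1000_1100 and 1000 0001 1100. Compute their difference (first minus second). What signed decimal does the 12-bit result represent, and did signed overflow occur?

0001_1000_1100 → 000110001100 = 396 (signed)
1000 0001 1100 → 100000011100 = -2020 (signed)
Subtract via negate-and-add: invert 100000011100 + 1 = 011111100100 (i.e. 2020).
  000110001100
+ 011111100100
= 100101110000
Result 100101110000: MSB = 1 → 2416 − 4096 = -1680.
Both addends (after negating the subtrahend) are non-negative but the stored result is negative: signed overflow. The true value 396 − (-2020) = 2416 lies outside [-2048, 2047].

-1680; overflow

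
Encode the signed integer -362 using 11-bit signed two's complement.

11010010110

|-362| = 362 = 00101101010 in 11 bits.
Invert the bits: 11010010101. Add 1: 11010010110.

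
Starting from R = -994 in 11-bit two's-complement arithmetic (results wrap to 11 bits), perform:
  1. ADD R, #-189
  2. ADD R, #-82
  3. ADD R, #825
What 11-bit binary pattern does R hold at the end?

Start: R = -994 = 10000011110.
R = -994 + (-189) = -1183; wraps to 865 = 01101100001
R = 865 + (-82) = 783 = 01100001111
R = 783 + 825 = 1608; wraps to -440 = 11001001000

11001001000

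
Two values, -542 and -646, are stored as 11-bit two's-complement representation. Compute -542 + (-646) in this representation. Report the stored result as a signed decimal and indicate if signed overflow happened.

860; overflow

-542 → 10111100010
-646 → 10101111010
  10111100010
+ 10101111010
= 01101011100  (discard carry-out 1)
Result 01101011100: MSB = 0 → value 860.
Both addends are negative but the stored result is non-negative: signed overflow. The true value -542 + (-646) = -1188 lies outside [-1024, 1023].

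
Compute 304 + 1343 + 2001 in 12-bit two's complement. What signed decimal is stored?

-448

304 + 1343 = 1647 (011001101111)
1647 + 2001 = 3648 → wraps to -448 (111001000000)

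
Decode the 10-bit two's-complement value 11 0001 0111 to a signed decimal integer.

-233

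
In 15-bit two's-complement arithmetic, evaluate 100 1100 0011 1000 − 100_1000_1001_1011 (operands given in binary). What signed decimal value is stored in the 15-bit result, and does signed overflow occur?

925; no overflow

100 1100 0011 1000 → 100110000111000 = -13256 (signed)
100_1000_1001_1011 → 100100010011011 = -14181 (signed)
Subtract via negate-and-add: invert 100100010011011 + 1 = 011011101100101 (i.e. 14181).
  100110000111000
+ 011011101100101
= 000001110011101  (discard carry-out 1)
Result 000001110011101: MSB = 0 → value 925.
Addends (after negating the subtrahend) have opposite signs, so signed overflow cannot occur.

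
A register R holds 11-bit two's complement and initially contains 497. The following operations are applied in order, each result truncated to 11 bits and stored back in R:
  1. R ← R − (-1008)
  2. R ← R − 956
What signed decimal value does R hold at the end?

Start: R = 497 = 00111110001.
R = 497 − (-1008) = 1505; wraps to -543 = 10111100001
R = -543 − 956 = -1499; wraps to 549 = 01000100101

549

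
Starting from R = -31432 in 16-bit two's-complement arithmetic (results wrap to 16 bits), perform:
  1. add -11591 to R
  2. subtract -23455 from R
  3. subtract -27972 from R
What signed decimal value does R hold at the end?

8404

Start: R = -31432 = 1000010100111000.
R = -31432 + (-11591) = -43023; wraps to 22513 = 0101011111110001
R = 22513 − (-23455) = 45968; wraps to -19568 = 1011001110010000
R = -19568 − (-27972) = 8404 = 0010000011010100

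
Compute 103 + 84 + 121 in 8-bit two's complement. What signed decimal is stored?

52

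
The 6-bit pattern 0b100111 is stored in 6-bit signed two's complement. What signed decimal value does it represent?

-25

MSB is 1, so the value is negative.
Invert: 011000. Add 1: 011001 = 25. So the value is −25.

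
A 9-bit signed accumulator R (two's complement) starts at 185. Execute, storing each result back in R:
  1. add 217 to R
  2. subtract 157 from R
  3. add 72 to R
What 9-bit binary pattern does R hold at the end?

Start: R = 185 = 010111001.
R = 185 + 217 = 402; wraps to -110 = 110010010
R = -110 − 157 = -267; wraps to 245 = 011110101
R = 245 + 72 = 317; wraps to -195 = 100111101

100111101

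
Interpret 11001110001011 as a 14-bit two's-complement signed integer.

MSB is 1, so the value is negative.
Invert: 00110001110100. Add 1: 00110001110101 = 3189. So the value is −3189.

-3189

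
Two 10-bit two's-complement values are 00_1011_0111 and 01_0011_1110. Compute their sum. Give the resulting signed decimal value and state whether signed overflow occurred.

00_1011_0111 → 0010110111 = 183 (signed)
01_0011_1110 → 0100111110 = 318 (signed)
  0010110111
+ 0100111110
= 0111110101
Result 0111110101: MSB = 0 → value 501.
Both addends are non-negative and so is the stored result: no signed overflow.

501; no overflow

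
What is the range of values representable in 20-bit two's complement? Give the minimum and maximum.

min = -524288, max = 524287

Minimum: −2^19 = -524288.
Maximum: 2^19 − 1 = 524287.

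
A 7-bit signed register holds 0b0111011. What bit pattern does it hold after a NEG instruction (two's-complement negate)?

Invert: 1000100. Add 1: 1000101.
Check: 0111011 = 59, 1000101 = -59.

1000101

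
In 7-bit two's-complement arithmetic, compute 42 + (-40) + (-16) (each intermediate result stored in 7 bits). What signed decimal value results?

-14

42 + (-40) = 2 (0000010)
2 + (-16) = -14 (1110010)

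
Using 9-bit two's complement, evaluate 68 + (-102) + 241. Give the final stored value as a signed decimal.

68 + (-102) = -34 (111011110)
-34 + 241 = 207 (011001111)

207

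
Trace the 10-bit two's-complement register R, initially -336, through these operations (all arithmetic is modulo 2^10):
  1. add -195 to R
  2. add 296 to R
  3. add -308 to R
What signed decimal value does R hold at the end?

481

Start: R = -336 = 1010110000.
R = -336 + (-195) = -531; wraps to 493 = 0111101101
R = 493 + 296 = 789; wraps to -235 = 1100010101
R = -235 + (-308) = -543; wraps to 481 = 0111100001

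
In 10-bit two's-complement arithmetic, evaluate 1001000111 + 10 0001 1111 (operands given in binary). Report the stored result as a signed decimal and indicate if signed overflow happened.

102; overflow

1001000111 = -441 (signed)
10 0001 1111 → 1000011111 = -481 (signed)
  1001000111
+ 1000011111
= 0001100110  (discard carry-out 1)
Result 0001100110: MSB = 0 → value 102.
Both addends are negative but the stored result is non-negative: signed overflow. The true value -441 + (-481) = -922 lies outside [-512, 511].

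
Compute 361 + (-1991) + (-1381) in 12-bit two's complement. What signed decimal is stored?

1085

361 + (-1991) = -1630 (100110100010)
-1630 + (-1381) = -3011 → wraps to 1085 (010000111101)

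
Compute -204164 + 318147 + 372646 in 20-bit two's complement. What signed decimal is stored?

486629

-204164 + 318147 = 113983 (00011011110100111111)
113983 + 372646 = 486629 (01110110110011100101)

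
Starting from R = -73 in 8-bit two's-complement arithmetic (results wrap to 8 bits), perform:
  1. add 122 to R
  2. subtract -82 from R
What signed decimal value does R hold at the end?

-125

Start: R = -73 = 10110111.
R = -73 + 122 = 49 = 00110001
R = 49 − (-82) = 131; wraps to -125 = 10000011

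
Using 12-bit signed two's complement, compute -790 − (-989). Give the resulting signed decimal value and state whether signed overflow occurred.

-790 → 110011101010
-989 → 110000100011
Subtract via negate-and-add: invert 110000100011 + 1 = 001111011101 (i.e. 989).
  110011101010
+ 001111011101
= 000011000111  (discard carry-out 1)
Result 000011000111: MSB = 0 → value 199.
Addends (after negating the subtrahend) have opposite signs, so signed overflow cannot occur.

199; no overflow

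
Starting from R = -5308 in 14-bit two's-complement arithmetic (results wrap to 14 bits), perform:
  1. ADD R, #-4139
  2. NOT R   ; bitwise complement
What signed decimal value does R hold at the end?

Start: R = -5308 = 10101101000100.
R = -5308 + (-4139) = -9447; wraps to 6937 = 01101100011001
R = NOT 01101100011001 = 10010011100110 = -6938

-6938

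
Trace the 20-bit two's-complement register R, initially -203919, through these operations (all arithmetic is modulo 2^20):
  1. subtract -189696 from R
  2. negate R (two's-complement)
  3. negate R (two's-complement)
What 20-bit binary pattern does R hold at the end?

11111100100001110001

Start: R = -203919 = 11001110001101110001.
R = -203919 − (-189696) = -14223 = 11111100100001110001
R = −(-14223) = 14223 = 00000011011110001111
R = −(14223) = -14223 = 11111100100001110001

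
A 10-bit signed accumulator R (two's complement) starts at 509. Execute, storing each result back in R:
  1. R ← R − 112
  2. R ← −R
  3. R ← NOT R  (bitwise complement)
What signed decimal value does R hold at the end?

Start: R = 509 = 0111111101.
R = 509 − 112 = 397 = 0110001101
R = −(397) = -397 = 1001110011
R = NOT 1001110011 = 0110001100 = 396

396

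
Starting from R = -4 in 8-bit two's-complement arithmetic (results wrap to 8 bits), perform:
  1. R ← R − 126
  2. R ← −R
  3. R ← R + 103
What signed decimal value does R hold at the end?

Start: R = -4 = 11111100.
R = -4 − 126 = -130; wraps to 126 = 01111110
R = −(126) = -126 = 10000010
R = -126 + 103 = -23 = 11101001

-23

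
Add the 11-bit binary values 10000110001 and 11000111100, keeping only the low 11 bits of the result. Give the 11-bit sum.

01001101101

  10000110001
+ 11000111100
= 01001101101  (discard carry-out 1)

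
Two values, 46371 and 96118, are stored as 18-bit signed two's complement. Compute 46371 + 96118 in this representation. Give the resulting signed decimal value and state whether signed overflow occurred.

46371 → 001011010100100011
96118 → 010111011101110110
  001011010100100011
+ 010111011101110110
= 100010110010011001
Result 100010110010011001: MSB = 1 → 142489 − 262144 = -119655.
Both addends are non-negative but the stored result is negative: signed overflow. The true value 46371 + 96118 = 142489 lies outside [-131072, 131071].

-119655; overflow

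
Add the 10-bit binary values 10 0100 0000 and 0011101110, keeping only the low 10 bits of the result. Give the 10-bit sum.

  1001000000
+ 0011101110
= 1100101110

1100101110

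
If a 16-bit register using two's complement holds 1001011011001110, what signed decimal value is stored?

-26930

MSB is 1, so the value is negative.
Invert: 0110100100110001. Add 1: 0110100100110010 = 26930. So the value is −26930.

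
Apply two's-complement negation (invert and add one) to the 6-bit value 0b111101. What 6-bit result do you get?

000011

Invert: 000010. Add 1: 000011.
Check: 111101 = -3, 000011 = 3.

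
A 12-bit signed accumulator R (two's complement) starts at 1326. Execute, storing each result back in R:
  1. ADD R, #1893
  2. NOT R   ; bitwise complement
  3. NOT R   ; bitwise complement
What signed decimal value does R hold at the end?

Start: R = 1326 = 010100101110.
R = 1326 + 1893 = 3219; wraps to -877 = 110010010011
R = NOT 110010010011 = 001101101100 = 876
R = NOT 001101101100 = 110010010011 = -877

-877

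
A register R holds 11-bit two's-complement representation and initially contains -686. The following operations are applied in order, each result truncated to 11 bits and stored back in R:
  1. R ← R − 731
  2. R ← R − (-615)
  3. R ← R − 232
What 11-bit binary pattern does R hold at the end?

01111110110

Start: R = -686 = 10101010010.
R = -686 − 731 = -1417; wraps to 631 = 01001110111
R = 631 − (-615) = 1246; wraps to -802 = 10011011110
R = -802 − 232 = -1034; wraps to 1014 = 01111110110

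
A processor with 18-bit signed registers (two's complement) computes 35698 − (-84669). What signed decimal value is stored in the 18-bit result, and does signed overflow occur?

120367; no overflow

35698 → 001000101101110010
-84669 → 101011010101000011
Subtract via negate-and-add: invert 101011010101000011 + 1 = 010100101010111101 (i.e. 84669).
  001000101101110010
+ 010100101010111101
= 011101011000101111
Result 011101011000101111: MSB = 0 → value 120367.
Both addends (after negating the subtrahend) are non-negative and so is the stored result: no signed overflow.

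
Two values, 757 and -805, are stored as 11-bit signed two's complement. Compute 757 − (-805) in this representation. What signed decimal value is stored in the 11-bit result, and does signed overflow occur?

757 → 01011110101
-805 → 10011011011
Subtract via negate-and-add: invert 10011011011 + 1 = 01100100101 (i.e. 805).
  01011110101
+ 01100100101
= 11000011010
Result 11000011010: MSB = 1 → 1562 − 2048 = -486.
Both addends (after negating the subtrahend) are non-negative but the stored result is negative: signed overflow. The true value 757 − (-805) = 1562 lies outside [-1024, 1023].

-486; overflow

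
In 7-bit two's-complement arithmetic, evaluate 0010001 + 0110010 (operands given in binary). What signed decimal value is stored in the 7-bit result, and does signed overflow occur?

0010001 = 17 (signed)
0110010 = 50 (signed)
  0010001
+ 0110010
= 1000011
Result 1000011: MSB = 1 → 67 − 128 = -61.
Both addends are non-negative but the stored result is negative: signed overflow. The true value 17 + 50 = 67 lies outside [-64, 63].

-61; overflow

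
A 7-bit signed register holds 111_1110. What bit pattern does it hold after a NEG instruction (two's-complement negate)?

0000010

Invert: 0000001. Add 1: 0000010.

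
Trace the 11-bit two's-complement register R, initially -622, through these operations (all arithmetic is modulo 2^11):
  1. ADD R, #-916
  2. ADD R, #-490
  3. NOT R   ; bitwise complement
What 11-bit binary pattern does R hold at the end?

Start: R = -622 = 10110010010.
R = -622 + (-916) = -1538; wraps to 510 = 00111111110
R = 510 + (-490) = 20 = 00000010100
R = NOT 00000010100 = 11111101011 = -21

11111101011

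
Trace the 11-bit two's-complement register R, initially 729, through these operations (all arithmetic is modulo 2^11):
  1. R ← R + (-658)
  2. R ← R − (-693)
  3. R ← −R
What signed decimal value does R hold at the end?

-764

Start: R = 729 = 01011011001.
R = 729 + (-658) = 71 = 00001000111
R = 71 − (-693) = 764 = 01011111100
R = −(764) = -764 = 10100000100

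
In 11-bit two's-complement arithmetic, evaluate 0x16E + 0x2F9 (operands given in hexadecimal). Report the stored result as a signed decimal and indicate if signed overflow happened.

0x16E = 00101101110 = 366 (signed)
0x2F9 = 01011111001 = 761 (signed)
  00101101110
+ 01011111001
= 10001100111
Result 10001100111: MSB = 1 → 1127 − 2048 = -921.
Both addends are non-negative but the stored result is negative: signed overflow. The true value 366 + 761 = 1127 lies outside [-1024, 1023].

-921; overflow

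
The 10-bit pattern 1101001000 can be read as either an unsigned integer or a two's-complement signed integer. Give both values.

unsigned = 840, signed = -184

Unsigned: 1101001000 = 840.
Signed: MSB=1 → 840 − 1024 = -184.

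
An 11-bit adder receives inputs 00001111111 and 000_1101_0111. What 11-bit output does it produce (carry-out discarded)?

00101010110

  00001111111
+ 00011010111
= 00101010110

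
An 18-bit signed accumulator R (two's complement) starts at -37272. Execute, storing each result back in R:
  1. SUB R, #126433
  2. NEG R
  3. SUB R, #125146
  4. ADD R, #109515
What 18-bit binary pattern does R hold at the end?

Start: R = -37272 = 110110111001101000.
R = -37272 − 126433 = -163705; wraps to 98439 = 011000000010000111
R = −(98439) = -98439 = 100111111101111001
R = -98439 − 125146 = -223585; wraps to 38559 = 001001011010011111
R = 38559 + 109515 = 148074; wraps to -114070 = 100100001001101010

100100001001101010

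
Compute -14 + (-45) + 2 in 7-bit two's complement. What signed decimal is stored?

-57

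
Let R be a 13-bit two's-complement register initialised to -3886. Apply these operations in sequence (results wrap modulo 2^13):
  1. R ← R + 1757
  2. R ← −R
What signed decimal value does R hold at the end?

Start: R = -3886 = 1000011010010.
R = -3886 + 1757 = -2129 = 1011110101111
R = −(-2129) = 2129 = 0100001010001

2129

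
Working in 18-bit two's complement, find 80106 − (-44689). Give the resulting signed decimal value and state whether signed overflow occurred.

124795; no overflow

80106 → 010011100011101010
-44689 → 110101000101101111
Subtract via negate-and-add: invert 110101000101101111 + 1 = 001010111010010001 (i.e. 44689).
  010011100011101010
+ 001010111010010001
= 011110011101111011
Result 011110011101111011: MSB = 0 → value 124795.
Both addends (after negating the subtrahend) are non-negative and so is the stored result: no signed overflow.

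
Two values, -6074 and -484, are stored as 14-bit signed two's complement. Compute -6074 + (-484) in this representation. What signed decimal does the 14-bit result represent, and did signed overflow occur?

-6558; no overflow

-6074 → 10100001000110
-484 → 11111000011100
  10100001000110
+ 11111000011100
= 10011001100010  (discard carry-out 1)
Result 10011001100010: MSB = 1 → 9826 − 16384 = -6558.
Both addends are negative and so is the stored result: no signed overflow.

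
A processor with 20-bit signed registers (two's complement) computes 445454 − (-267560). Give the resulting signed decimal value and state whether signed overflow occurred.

445454 → 01101100110000001110
-267560 → 10111110101011011000
Subtract via negate-and-add: invert 10111110101011011000 + 1 = 01000001010100101000 (i.e. 267560).
  01101100110000001110
+ 01000001010100101000
= 10101110000100110110
Result 10101110000100110110: MSB = 1 → 713014 − 1048576 = -335562.
Both addends (after negating the subtrahend) are non-negative but the stored result is negative: signed overflow. The true value 445454 − (-267560) = 713014 lies outside [-524288, 524287].

-335562; overflow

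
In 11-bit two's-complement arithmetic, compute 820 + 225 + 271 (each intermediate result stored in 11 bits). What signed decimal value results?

-732

820 + 225 = 1045 → wraps to -1003 (10000010101)
-1003 + 271 = -732 (10100100100)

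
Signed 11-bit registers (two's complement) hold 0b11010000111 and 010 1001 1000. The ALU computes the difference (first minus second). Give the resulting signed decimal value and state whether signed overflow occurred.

1007; overflow

0b11010000111 → 11010000111 = -377 (signed)
010 1001 1000 → 01010011000 = 664 (signed)
Subtract via negate-and-add: invert 01010011000 + 1 = 10101101000 (i.e. -664).
  11010000111
+ 10101101000
= 01111101111  (discard carry-out 1)
Result 01111101111: MSB = 0 → value 1007.
Both addends (after negating the subtrahend) are negative but the stored result is non-negative: signed overflow. The true value -377 − 664 = -1041 lies outside [-1024, 1023].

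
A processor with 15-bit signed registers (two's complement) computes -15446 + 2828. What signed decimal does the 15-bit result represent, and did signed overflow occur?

-12618; no overflow

-15446 → 100001110101010
2828 → 000101100001100
  100001110101010
+ 000101100001100
= 100111010110110
Result 100111010110110: MSB = 1 → 20150 − 32768 = -12618.
Addends have opposite signs, so signed overflow cannot occur.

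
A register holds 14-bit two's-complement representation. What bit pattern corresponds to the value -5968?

10100010110000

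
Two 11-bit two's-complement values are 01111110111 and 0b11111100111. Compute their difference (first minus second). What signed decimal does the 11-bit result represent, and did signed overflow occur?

-1008; overflow

01111110111 = 1015 (signed)
0b11111100111 → 11111100111 = -25 (signed)
Subtract via negate-and-add: invert 11111100111 + 1 = 00000011001 (i.e. 25).
  01111110111
+ 00000011001
= 10000010000
Result 10000010000: MSB = 1 → 1040 − 2048 = -1008.
Both addends (after negating the subtrahend) are non-negative but the stored result is negative: signed overflow. The true value 1015 − (-25) = 1040 lies outside [-1024, 1023].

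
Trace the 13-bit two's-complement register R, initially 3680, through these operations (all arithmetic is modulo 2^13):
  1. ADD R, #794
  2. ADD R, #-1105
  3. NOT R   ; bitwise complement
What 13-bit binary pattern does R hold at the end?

Start: R = 3680 = 0111001100000.
R = 3680 + 794 = 4474; wraps to -3718 = 1000101111010
R = -3718 + (-1105) = -4823; wraps to 3369 = 0110100101001
R = NOT 0110100101001 = 1001011010110 = -3370

1001011010110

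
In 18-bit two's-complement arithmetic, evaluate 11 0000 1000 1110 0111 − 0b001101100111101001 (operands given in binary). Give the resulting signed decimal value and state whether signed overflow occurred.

11 0000 1000 1110 0111 → 110000100011100111 = -63257 (signed)
0b001101100111101001 → 001101100111101001 = 55785 (signed)
Subtract via negate-and-add: invert 001101100111101001 + 1 = 110010011000010111 (i.e. -55785).
  110000100011100111
+ 110010011000010111
= 100010111011111110  (discard carry-out 1)
Result 100010111011111110: MSB = 1 → 143102 − 262144 = -119042.
Both addends (after negating the subtrahend) are negative and so is the stored result: no signed overflow.

-119042; no overflow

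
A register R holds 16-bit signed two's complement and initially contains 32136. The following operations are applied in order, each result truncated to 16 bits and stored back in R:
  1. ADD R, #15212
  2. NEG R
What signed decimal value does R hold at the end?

Start: R = 32136 = 0111110110001000.
R = 32136 + 15212 = 47348; wraps to -18188 = 1011100011110100
R = −(-18188) = 18188 = 0100011100001100

18188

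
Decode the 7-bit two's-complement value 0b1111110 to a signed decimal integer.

-2

MSB is 1, so the value is negative.
Invert: 0000001. Add 1: 0000010 = 2. So the value is −2.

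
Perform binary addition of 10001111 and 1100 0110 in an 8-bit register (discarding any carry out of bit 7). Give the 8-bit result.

  10001111
+ 11000110
= 01010101  (discard carry-out 1)

01010101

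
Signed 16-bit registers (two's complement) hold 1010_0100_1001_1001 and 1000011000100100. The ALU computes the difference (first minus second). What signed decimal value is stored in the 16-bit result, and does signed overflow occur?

7797; no overflow

1010_0100_1001_1001 → 1010010010011001 = -23399 (signed)
1000011000100100 = -31196 (signed)
Subtract via negate-and-add: invert 1000011000100100 + 1 = 0111100111011100 (i.e. 31196).
  1010010010011001
+ 0111100111011100
= 0001111001110101  (discard carry-out 1)
Result 0001111001110101: MSB = 0 → value 7797.
Addends (after negating the subtrahend) have opposite signs, so signed overflow cannot occur.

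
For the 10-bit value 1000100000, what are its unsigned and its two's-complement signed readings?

unsigned = 544, signed = -480

Unsigned: 1000100000 = 544.
Signed: MSB=1 → 544 − 1024 = -480.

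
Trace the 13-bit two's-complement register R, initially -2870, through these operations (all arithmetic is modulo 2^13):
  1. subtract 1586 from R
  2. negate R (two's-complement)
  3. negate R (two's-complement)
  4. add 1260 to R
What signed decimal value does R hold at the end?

Start: R = -2870 = 1010011001010.
R = -2870 − 1586 = -4456; wraps to 3736 = 0111010011000
R = −(3736) = -3736 = 1000101101000
R = −(-3736) = 3736 = 0111010011000
R = 3736 + 1260 = 4996; wraps to -3196 = 1001110000100

-3196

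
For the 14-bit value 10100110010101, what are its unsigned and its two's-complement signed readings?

Unsigned: 10100110010101 = 10645.
Signed: MSB=1 → 10645 − 16384 = -5739.

unsigned = 10645, signed = -5739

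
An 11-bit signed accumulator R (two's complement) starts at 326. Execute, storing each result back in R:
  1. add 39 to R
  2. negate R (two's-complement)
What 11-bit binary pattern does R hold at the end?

11010010011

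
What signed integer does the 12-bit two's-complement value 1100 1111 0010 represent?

-782

MSB is 1, so the value is negative.
Invert: 001100001101. Add 1: 001100001110 = 782. So the value is −782.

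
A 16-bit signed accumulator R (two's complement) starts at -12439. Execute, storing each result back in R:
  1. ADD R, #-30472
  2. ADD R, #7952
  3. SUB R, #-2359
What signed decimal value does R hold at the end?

-32600

Start: R = -12439 = 1100111101101001.
R = -12439 + (-30472) = -42911; wraps to 22625 = 0101100001100001
R = 22625 + 7952 = 30577 = 0111011101110001
R = 30577 − (-2359) = 32936; wraps to -32600 = 1000000010101000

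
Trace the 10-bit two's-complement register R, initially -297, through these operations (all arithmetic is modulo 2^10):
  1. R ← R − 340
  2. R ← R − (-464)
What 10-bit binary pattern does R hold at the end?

1101010011

Start: R = -297 = 1011010111.
R = -297 − 340 = -637; wraps to 387 = 0110000011
R = 387 − (-464) = 851; wraps to -173 = 1101010011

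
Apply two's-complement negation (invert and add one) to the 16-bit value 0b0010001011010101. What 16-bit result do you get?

1101110100101011

Invert: 1101110100101010. Add 1: 1101110100101011.
Check: 0010001011010101 = 8917, 1101110100101011 = -8917.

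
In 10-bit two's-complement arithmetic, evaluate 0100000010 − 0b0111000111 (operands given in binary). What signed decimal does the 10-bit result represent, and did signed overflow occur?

0100000010 = 258 (signed)
0b0111000111 → 0111000111 = 455 (signed)
Subtract via negate-and-add: invert 0111000111 + 1 = 1000111001 (i.e. -455).
  0100000010
+ 1000111001
= 1100111011
Result 1100111011: MSB = 1 → 827 − 1024 = -197.
Addends (after negating the subtrahend) have opposite signs, so signed overflow cannot occur.

-197; no overflow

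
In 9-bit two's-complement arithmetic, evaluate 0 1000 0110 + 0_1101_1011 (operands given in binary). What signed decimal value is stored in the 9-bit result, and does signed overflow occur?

-159; overflow

0 1000 0110 → 010000110 = 134 (signed)
0_1101_1011 → 011011011 = 219 (signed)
  010000110
+ 011011011
= 101100001
Result 101100001: MSB = 1 → 353 − 512 = -159.
Both addends are non-negative but the stored result is negative: signed overflow. The true value 134 + 219 = 353 lies outside [-256, 255].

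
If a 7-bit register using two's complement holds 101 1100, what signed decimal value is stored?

MSB is 1, so the value is negative.
Invert: 0100011. Add 1: 0100100 = 36. So the value is −36.

-36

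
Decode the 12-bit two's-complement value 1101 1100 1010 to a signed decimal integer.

MSB is 1, so the value is negative.
Invert: 001000110101. Add 1: 001000110110 = 566. So the value is −566.

-566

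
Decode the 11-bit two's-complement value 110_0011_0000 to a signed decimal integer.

-464

MSB is 1, so the value is negative.
Invert: 00111001111. Add 1: 00111010000 = 464. So the value is −464.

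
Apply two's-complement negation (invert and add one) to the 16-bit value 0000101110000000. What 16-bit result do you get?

1111010010000000

Invert: 1111010001111111. Add 1: 1111010010000000.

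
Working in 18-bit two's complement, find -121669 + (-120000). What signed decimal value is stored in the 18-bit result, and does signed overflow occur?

-121669 → 100010010010111011
-120000 → 100010101101000000
  100010010010111011
+ 100010101101000000
= 000100111111111011  (discard carry-out 1)
Result 000100111111111011: MSB = 0 → value 20475.
Both addends are negative but the stored result is non-negative: signed overflow. The true value -121669 + (-120000) = -241669 lies outside [-131072, 131071].

20475; overflow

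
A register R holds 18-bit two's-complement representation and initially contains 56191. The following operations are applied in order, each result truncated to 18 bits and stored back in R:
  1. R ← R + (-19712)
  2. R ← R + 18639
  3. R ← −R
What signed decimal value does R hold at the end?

-55118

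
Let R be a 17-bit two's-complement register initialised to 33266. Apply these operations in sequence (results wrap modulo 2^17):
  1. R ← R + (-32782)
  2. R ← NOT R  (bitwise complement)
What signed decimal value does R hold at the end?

Start: R = 33266 = 01000000111110010.
R = 33266 + (-32782) = 484 = 00000000111100100
R = NOT 00000000111100100 = 11111111000011011 = -485

-485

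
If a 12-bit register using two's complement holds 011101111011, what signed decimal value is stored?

1915

MSB is 0, so the value is non-negative: 011101111011 = 1915.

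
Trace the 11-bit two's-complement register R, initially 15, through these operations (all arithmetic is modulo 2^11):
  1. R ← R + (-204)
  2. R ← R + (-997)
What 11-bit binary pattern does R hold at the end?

01101011110

Start: R = 15 = 00000001111.
R = 15 + (-204) = -189 = 11101000011
R = -189 + (-997) = -1186; wraps to 862 = 01101011110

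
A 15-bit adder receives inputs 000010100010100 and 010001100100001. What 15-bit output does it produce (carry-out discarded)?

  000010100010100
+ 010001100100001
= 010100000110101

010100000110101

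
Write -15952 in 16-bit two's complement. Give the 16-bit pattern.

|-15952| = 15952 = 0011111001010000 in 16 bits.
Invert the bits: 1100000110101111. Add 1: 1100000110110000.
Check: 1100000110110000 reads as 49584 − 65536 = -15952.

1100000110110000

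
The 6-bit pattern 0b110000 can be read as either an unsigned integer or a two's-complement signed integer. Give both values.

Unsigned: 110000 = 48.
Signed: MSB=1 → 48 − 64 = -16.

unsigned = 48, signed = -16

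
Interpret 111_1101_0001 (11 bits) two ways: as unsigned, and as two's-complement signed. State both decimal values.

unsigned = 2001, signed = -47

Unsigned: 11111010001 = 2001.
Signed: MSB=1 → 2001 − 2048 = -47.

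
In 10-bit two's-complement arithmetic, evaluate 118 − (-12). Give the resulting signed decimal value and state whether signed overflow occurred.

118 → 0001110110
-12 → 1111110100
Subtract via negate-and-add: invert 1111110100 + 1 = 0000001100 (i.e. 12).
  0001110110
+ 0000001100
= 0010000010
Result 0010000010: MSB = 0 → value 130.
Both addends (after negating the subtrahend) are non-negative and so is the stored result: no signed overflow.

130; no overflow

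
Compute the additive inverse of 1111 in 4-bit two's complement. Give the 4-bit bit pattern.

0001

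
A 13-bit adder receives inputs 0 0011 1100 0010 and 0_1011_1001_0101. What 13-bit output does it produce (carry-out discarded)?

0111101010111

  0001111000010
+ 0101110010101
= 0111101010111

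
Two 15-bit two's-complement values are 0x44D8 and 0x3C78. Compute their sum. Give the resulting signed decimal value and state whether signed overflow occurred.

336; no overflow

0x44D8 = 100010011011000 = -15144 (signed)
0x3C78 = 011110001111000 = 15480 (signed)
  100010011011000
+ 011110001111000
= 000000101010000  (discard carry-out 1)
Result 000000101010000: MSB = 0 → value 336.
Addends have opposite signs, so signed overflow cannot occur.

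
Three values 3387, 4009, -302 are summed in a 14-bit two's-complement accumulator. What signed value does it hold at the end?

7094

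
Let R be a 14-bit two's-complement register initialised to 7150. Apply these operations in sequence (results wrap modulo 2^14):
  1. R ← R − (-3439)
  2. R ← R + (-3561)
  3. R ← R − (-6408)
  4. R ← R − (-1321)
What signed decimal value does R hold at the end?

Start: R = 7150 = 01101111101110.
R = 7150 − (-3439) = 10589; wraps to -5795 = 10100101011101
R = -5795 + (-3561) = -9356; wraps to 7028 = 01101101110100
R = 7028 − (-6408) = 13436; wraps to -2948 = 11010001111100
R = -2948 − (-1321) = -1627 = 11100110100101

-1627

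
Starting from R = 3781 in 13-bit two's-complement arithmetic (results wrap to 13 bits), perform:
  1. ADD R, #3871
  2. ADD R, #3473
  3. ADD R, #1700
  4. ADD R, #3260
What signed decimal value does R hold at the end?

Start: R = 3781 = 0111011000101.
R = 3781 + 3871 = 7652; wraps to -540 = 1110111100100
R = -540 + 3473 = 2933 = 0101101110101
R = 2933 + 1700 = 4633; wraps to -3559 = 1001000011001
R = -3559 + 3260 = -299 = 1111011010101

-299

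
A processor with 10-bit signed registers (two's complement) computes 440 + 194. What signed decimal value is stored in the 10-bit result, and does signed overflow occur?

440 → 0110111000
194 → 0011000010
  0110111000
+ 0011000010
= 1001111010
Result 1001111010: MSB = 1 → 634 − 1024 = -390.
Both addends are non-negative but the stored result is negative: signed overflow. The true value 440 + 194 = 634 lies outside [-512, 511].

-390; overflow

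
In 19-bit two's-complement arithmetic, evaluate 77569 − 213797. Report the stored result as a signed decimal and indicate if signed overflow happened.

77569 → 0010010111100000001
213797 → 0110100001100100101
Subtract via negate-and-add: invert 0110100001100100101 + 1 = 1001011110011011011 (i.e. -213797).
  0010010111100000001
+ 1001011110011011011
= 1011110101111011100
Result 1011110101111011100: MSB = 1 → 388060 − 524288 = -136228.
Addends (after negating the subtrahend) have opposite signs, so signed overflow cannot occur.

-136228; no overflow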